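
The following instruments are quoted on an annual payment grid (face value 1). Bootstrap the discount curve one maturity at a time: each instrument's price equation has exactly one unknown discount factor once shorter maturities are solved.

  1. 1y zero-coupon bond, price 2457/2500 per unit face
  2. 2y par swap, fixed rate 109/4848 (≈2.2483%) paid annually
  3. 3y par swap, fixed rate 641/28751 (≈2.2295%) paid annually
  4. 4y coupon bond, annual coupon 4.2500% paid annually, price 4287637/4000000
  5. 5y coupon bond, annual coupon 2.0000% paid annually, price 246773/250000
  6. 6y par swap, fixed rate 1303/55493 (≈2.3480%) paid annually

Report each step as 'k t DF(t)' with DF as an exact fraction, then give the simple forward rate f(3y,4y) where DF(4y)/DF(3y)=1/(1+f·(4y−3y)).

step 1 [1y] zero: DF = P = 2457/2500 ≈ 0.982800
step 2 [2y] swap r/1=109/4848: DF=(1 − 109/4848·(0.982800))/(1+109/4848) = 2391/2500 ≈ 0.956400
step 3 [3y] swap r/1=641/28751: DF=(1 − 641/28751·(0.982800+0.956400))/(1+641/28751) = 9359/10000 ≈ 0.935900
step 4 [4y] bond c/1=17/400: DF=(4287637/4000000 − 17/400·(0.982800+0.956400+0.935900))/(1+17/400) = 911/1000 ≈ 0.911000
step 5 [5y] bond c/1=1/50: DF=(246773/250000 − 1/50·(0.982800+0.956400+0.935900+0.911000))/(1+1/50) = 1787/2000 ≈ 0.893500
step 6 [6y] swap r/1=1303/55493: DF=(1 − 1303/55493·(0.982800+0.956400+0.935900+0.911000+0.893500))/(1+1303/55493) = 8697/10000 ≈ 0.869700

1 1 2457/2500
2 2 2391/2500
3 3 9359/10000
4 4 911/1000
5 5 1787/2000
6 6 8697/10000
f(3y,4y) = ((9359/10000)/(911/1000) − 1)/(1) = 249/9110 ≈ 2.7333%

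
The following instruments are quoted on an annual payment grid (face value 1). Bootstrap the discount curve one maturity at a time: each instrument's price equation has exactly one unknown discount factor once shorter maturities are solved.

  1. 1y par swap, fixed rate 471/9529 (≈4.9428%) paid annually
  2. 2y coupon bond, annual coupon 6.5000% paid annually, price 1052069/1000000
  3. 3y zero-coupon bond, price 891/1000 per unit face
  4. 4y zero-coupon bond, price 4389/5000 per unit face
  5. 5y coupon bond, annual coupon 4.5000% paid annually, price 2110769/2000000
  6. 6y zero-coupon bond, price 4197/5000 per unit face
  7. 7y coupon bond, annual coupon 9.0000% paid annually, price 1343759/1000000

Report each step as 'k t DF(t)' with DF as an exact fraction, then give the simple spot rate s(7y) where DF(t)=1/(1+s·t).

1 1 9529/10000
2 2 9297/10000
3 3 891/1000
4 4 4389/5000
5 5 8527/10000
6 6 4197/5000
7 7 1979/2500
s(7y) = (1/(1979/2500) − 1)/(7) = 521/13853 ≈ 3.7609%

step 1 [1y] swap r/1=471/9529: DF=(1 − 471/9529·(0))/(1+471/9529) = 9529/10000 ≈ 0.952900
step 2 [2y] bond c/1=13/200: DF=(1052069/1000000 − 13/200·(0.952900))/(1+13/200) = 9297/10000 ≈ 0.929700
step 3 [3y] zero: DF = P = 891/1000 ≈ 0.891000
step 4 [4y] zero: DF = P = 4389/5000 ≈ 0.877800
step 5 [5y] bond c/1=9/200: DF=(2110769/2000000 − 9/200·(0.952900+0.929700+0.891000+0.877800))/(1+9/200) = 8527/10000 ≈ 0.852700
step 6 [6y] zero: DF = P = 4197/5000 ≈ 0.839400
step 7 [7y] bond c/1=9/100: DF=(1343759/1000000 − 9/100·(0.952900+0.929700+0.891000+0.877800+0.852700+0.839400))/(1+9/100) = 1979/2500 ≈ 0.791600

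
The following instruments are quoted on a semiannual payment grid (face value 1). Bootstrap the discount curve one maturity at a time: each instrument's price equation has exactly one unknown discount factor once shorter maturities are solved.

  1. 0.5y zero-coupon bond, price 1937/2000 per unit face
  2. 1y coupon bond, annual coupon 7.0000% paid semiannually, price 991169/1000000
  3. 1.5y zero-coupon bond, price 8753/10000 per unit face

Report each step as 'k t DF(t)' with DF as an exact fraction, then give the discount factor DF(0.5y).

1 1/2 1937/2000
2 1 9249/10000
3 3/2 8753/10000
DF(0.5y) = 1937/2000 ≈ 0.968500

step 1 [0.5y] zero: DF = P = 1937/2000 ≈ 0.968500
step 2 [1y] bond c/2=7/200: DF=(991169/1000000 − 7/200·(0.968500))/(1+7/200) = 9249/10000 ≈ 0.924900
step 3 [1.5y] zero: DF = P = 8753/10000 ≈ 0.875300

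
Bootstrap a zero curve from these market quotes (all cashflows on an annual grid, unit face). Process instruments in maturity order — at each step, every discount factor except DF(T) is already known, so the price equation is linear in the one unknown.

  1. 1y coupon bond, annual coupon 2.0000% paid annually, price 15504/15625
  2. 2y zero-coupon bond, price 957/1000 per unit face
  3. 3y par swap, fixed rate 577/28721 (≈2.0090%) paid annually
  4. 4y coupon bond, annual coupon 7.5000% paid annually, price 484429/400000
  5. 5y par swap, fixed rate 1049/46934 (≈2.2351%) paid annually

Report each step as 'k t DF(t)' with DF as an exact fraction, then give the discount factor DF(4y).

1 1 608/625
2 2 957/1000
3 3 9423/10000
4 4 4631/5000
5 5 8951/10000
DF(4y) = 4631/5000 ≈ 0.926200

step 1 [1y] bond c/1=1/50: DF=(15504/15625 − 1/50·(0))/(1+1/50) = 608/625 ≈ 0.972800
step 2 [2y] zero: DF = P = 957/1000 ≈ 0.957000
step 3 [3y] swap r/1=577/28721: DF=(1 − 577/28721·(0.972800+0.957000))/(1+577/28721) = 9423/10000 ≈ 0.942300
step 4 [4y] bond c/1=3/40: DF=(484429/400000 − 3/40·(0.972800+0.957000+0.942300))/(1+3/40) = 4631/5000 ≈ 0.926200
step 5 [5y] swap r/1=1049/46934: DF=(1 − 1049/46934·(0.972800+0.957000+0.942300+0.926200))/(1+1049/46934) = 8951/10000 ≈ 0.895100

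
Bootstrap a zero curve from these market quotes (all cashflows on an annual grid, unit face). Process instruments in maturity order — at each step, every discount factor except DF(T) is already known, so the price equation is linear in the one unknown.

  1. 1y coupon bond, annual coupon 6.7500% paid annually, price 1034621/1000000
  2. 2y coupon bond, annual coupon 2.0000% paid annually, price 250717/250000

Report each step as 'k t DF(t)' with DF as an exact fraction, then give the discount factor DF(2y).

1 1 2423/2500
2 2 4821/5000
DF(2y) = 4821/5000 ≈ 0.964200

step 1 [1y] bond c/1=27/400: DF=(1034621/1000000 − 27/400·(0))/(1+27/400) = 2423/2500 ≈ 0.969200
step 2 [2y] bond c/1=1/50: DF=(250717/250000 − 1/50·(0.969200))/(1+1/50) = 4821/5000 ≈ 0.964200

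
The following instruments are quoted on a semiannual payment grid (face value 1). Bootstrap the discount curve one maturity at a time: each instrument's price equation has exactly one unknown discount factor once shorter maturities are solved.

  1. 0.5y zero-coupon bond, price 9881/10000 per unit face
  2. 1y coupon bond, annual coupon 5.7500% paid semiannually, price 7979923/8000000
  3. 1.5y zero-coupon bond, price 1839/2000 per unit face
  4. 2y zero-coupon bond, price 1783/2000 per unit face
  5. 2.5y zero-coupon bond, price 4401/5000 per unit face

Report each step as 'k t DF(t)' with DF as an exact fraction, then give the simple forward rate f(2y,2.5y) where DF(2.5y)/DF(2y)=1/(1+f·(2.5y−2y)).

1 1/2 9881/10000
2 1 471/500
3 3/2 1839/2000
4 2 1783/2000
5 5/2 4401/5000
f(2y,2.5y) = ((1783/2000)/(4401/5000) − 1)/(1/2) = 113/4401 ≈ 2.5676%

step 1 [0.5y] zero: DF = P = 9881/10000 ≈ 0.988100
step 2 [1y] bond c/2=23/800: DF=(7979923/8000000 − 23/800·(0.988100))/(1+23/800) = 471/500 ≈ 0.942000
step 3 [1.5y] zero: DF = P = 1839/2000 ≈ 0.919500
step 4 [2y] zero: DF = P = 1783/2000 ≈ 0.891500
step 5 [2.5y] zero: DF = P = 4401/5000 ≈ 0.880200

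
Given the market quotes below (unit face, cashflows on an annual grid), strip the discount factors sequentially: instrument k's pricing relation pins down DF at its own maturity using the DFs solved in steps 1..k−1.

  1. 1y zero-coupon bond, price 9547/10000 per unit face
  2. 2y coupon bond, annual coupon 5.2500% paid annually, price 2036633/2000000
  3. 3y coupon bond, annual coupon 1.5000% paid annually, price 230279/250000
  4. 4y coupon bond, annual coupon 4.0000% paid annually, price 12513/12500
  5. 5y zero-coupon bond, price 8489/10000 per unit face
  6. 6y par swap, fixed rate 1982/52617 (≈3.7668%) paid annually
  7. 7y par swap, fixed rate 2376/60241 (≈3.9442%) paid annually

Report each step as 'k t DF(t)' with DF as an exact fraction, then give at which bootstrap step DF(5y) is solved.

step 1 [1y] zero: DF = P = 9547/10000 ≈ 0.954700
step 2 [2y] bond c/1=21/400: DF=(2036633/2000000 − 21/400·(0.954700))/(1+21/400) = 9199/10000 ≈ 0.919900
step 3 [3y] bond c/1=3/200: DF=(230279/250000 − 3/200·(0.954700+0.919900))/(1+3/200) = 4399/5000 ≈ 0.879800
step 4 [4y] bond c/1=1/25: DF=(12513/12500 − 1/25·(0.954700+0.919900+0.879800))/(1+1/25) = 4283/5000 ≈ 0.856600
step 5 [5y] zero: DF = P = 8489/10000 ≈ 0.848900
step 6 [6y] swap r/1=1982/52617: DF=(1 − 1982/52617·(0.954700+0.919900+0.879800+0.856600+0.848900))/(1+1982/52617) = 4009/5000 ≈ 0.801800
step 7 [7y] swap r/1=2376/60241: DF=(1 − 2376/60241·(0.954700+0.919900+0.879800+0.856600+0.848900+0.801800))/(1+2376/60241) = 953/1250 ≈ 0.762400

1 1 9547/10000
2 2 9199/10000
3 3 4399/5000
4 4 4283/5000
5 5 8489/10000
6 6 4009/5000
7 7 953/1250
DF(5y) is solved at step 5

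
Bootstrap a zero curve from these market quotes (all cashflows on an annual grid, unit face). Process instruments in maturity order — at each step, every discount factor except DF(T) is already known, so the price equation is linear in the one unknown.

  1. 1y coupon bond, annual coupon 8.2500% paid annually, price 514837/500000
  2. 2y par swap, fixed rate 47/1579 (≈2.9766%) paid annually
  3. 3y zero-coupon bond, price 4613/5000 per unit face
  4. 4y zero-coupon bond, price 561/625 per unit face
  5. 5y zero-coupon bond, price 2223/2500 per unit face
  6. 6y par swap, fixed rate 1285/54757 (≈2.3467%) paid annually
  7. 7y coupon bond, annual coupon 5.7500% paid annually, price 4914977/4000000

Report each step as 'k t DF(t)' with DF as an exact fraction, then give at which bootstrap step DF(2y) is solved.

step 1 [1y] bond c/1=33/400: DF=(514837/500000 − 33/400·(0))/(1+33/400) = 1189/1250 ≈ 0.951200
step 2 [2y] swap r/1=47/1579: DF=(1 − 47/1579·(0.951200))/(1+47/1579) = 2359/2500 ≈ 0.943600
step 3 [3y] zero: DF = P = 4613/5000 ≈ 0.922600
step 4 [4y] zero: DF = P = 561/625 ≈ 0.897600
step 5 [5y] zero: DF = P = 2223/2500 ≈ 0.889200
step 6 [6y] swap r/1=1285/54757: DF=(1 − 1285/54757·(0.951200+0.943600+0.922600+0.897600+0.889200))/(1+1285/54757) = 1743/2000 ≈ 0.871500
step 7 [7y] bond c/1=23/400: DF=(4914977/4000000 − 23/400·(0.951200+0.943600+0.922600+0.897600+0.889200+0.871500))/(1+23/400) = 4321/5000 ≈ 0.864200

1 1 1189/1250
2 2 2359/2500
3 3 4613/5000
4 4 561/625
5 5 2223/2500
6 6 1743/2000
7 7 4321/5000
DF(2y) is solved at step 2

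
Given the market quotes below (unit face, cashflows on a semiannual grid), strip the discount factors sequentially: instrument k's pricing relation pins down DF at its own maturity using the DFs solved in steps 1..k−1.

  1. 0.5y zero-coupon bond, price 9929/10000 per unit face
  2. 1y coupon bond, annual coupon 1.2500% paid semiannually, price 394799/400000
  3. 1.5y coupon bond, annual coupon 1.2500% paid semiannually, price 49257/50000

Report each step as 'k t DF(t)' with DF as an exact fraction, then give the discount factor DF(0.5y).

1 1/2 9929/10000
2 1 9747/10000
3 3/2 2417/2500
DF(0.5y) = 9929/10000 ≈ 0.992900

step 1 [0.5y] zero: DF = P = 9929/10000 ≈ 0.992900
step 2 [1y] bond c/2=1/160: DF=(394799/400000 − 1/160·(0.992900))/(1+1/160) = 9747/10000 ≈ 0.974700
step 3 [1.5y] bond c/2=1/160: DF=(49257/50000 − 1/160·(0.992900+0.974700))/(1+1/160) = 2417/2500 ≈ 0.966800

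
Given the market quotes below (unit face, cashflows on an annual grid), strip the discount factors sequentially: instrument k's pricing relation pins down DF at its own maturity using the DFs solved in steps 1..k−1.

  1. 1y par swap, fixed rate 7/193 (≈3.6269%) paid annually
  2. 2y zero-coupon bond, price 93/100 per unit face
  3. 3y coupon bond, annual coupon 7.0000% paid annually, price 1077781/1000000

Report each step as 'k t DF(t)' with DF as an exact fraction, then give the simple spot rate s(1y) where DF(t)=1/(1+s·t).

step 1 [1y] swap r/1=7/193: DF=(1 − 7/193·(0))/(1+7/193) = 193/200 ≈ 0.965000
step 2 [2y] zero: DF = P = 93/100 ≈ 0.930000
step 3 [3y] bond c/1=7/100: DF=(1077781/1000000 − 7/100·(0.965000+0.930000))/(1+7/100) = 8833/10000 ≈ 0.883300

1 1 193/200
2 2 93/100
3 3 8833/10000
s(1y) = (1/(193/200) − 1)/(1) = 7/193 ≈ 3.6269%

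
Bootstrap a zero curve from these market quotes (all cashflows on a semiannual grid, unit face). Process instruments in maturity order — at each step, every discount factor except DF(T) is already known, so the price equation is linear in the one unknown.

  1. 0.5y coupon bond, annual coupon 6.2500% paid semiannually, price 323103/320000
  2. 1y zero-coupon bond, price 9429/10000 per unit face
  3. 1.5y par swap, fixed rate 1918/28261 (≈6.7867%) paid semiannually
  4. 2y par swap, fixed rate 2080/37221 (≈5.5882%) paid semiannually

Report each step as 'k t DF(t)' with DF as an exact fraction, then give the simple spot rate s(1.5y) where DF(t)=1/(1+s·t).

step 1 [0.5y] bond c/2=1/32: DF=(323103/320000 − 1/32·(0))/(1+1/32) = 9791/10000 ≈ 0.979100
step 2 [1y] zero: DF = P = 9429/10000 ≈ 0.942900
step 3 [1.5y] swap r/2=959/28261: DF=(1 − 959/28261·(0.979100+0.942900))/(1+959/28261) = 9041/10000 ≈ 0.904100
step 4 [2y] swap r/2=1040/37221: DF=(1 − 1040/37221·(0.979100+0.942900+0.904100))/(1+1040/37221) = 112/125 ≈ 0.896000

1 1/2 9791/10000
2 1 9429/10000
3 3/2 9041/10000
4 2 112/125
s(1.5y) = (1/(9041/10000) − 1)/(3/2) = 1918/27123 ≈ 7.0715%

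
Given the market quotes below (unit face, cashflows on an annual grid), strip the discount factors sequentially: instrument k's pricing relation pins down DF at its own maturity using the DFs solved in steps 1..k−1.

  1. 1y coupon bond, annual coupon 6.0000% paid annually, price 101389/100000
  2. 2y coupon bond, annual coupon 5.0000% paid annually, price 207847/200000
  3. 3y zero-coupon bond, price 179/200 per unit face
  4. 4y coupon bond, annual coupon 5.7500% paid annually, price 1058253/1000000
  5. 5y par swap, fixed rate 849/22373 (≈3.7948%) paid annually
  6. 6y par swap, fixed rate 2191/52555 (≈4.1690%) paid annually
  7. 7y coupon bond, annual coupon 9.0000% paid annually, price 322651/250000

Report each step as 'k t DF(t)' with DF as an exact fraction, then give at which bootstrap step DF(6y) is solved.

1 1 1913/2000
2 2 4721/5000
3 3 179/200
4 4 8487/10000
5 5 4151/5000
6 6 7809/10000
7 7 7501/10000
DF(6y) is solved at step 6

step 1 [1y] bond c/1=3/50: DF=(101389/100000 − 3/50·(0))/(1+3/50) = 1913/2000 ≈ 0.956500
step 2 [2y] bond c/1=1/20: DF=(207847/200000 − 1/20·(0.956500))/(1+1/20) = 4721/5000 ≈ 0.944200
step 3 [3y] zero: DF = P = 179/200 ≈ 0.895000
step 4 [4y] bond c/1=23/400: DF=(1058253/1000000 − 23/400·(0.956500+0.944200+0.895000))/(1+23/400) = 8487/10000 ≈ 0.848700
step 5 [5y] swap r/1=849/22373: DF=(1 − 849/22373·(0.956500+0.944200+0.895000+0.848700))/(1+849/22373) = 4151/5000 ≈ 0.830200
step 6 [6y] swap r/1=2191/52555: DF=(1 − 2191/52555·(0.956500+0.944200+0.895000+0.848700+0.830200))/(1+2191/52555) = 7809/10000 ≈ 0.780900
step 7 [7y] bond c/1=9/100: DF=(322651/250000 − 9/100·(0.956500+0.944200+0.895000+0.848700+0.830200+0.780900))/(1+9/100) = 7501/10000 ≈ 0.750100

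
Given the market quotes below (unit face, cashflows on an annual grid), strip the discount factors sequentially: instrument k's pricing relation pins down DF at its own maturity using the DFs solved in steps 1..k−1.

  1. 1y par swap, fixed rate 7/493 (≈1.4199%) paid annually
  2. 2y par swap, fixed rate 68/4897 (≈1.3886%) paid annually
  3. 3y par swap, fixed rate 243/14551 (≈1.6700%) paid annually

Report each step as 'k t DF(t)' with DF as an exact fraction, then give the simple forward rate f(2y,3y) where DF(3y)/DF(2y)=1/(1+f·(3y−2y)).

1 1 493/500
2 2 608/625
3 3 4757/5000
f(2y,3y) = ((608/625)/(4757/5000) − 1)/(1) = 107/4757 ≈ 2.2493%

step 1 [1y] swap r/1=7/493: DF=(1 − 7/493·(0))/(1+7/493) = 493/500 ≈ 0.986000
step 2 [2y] swap r/1=68/4897: DF=(1 − 68/4897·(0.986000))/(1+68/4897) = 608/625 ≈ 0.972800
step 3 [3y] swap r/1=243/14551: DF=(1 − 243/14551·(0.986000+0.972800))/(1+243/14551) = 4757/5000 ≈ 0.951400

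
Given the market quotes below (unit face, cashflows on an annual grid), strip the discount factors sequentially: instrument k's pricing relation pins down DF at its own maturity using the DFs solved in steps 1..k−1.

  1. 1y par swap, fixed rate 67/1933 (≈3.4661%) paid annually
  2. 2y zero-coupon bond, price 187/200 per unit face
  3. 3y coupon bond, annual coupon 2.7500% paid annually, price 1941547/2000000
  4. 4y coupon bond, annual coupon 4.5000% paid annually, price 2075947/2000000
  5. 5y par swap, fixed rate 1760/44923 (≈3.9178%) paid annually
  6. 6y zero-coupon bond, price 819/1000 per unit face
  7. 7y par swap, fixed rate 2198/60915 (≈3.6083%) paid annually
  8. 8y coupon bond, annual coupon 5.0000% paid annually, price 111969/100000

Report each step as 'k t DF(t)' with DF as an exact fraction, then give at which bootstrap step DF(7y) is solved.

step 1 [1y] swap r/1=67/1933: DF=(1 − 67/1933·(0))/(1+67/1933) = 1933/2000 ≈ 0.966500
step 2 [2y] zero: DF = P = 187/200 ≈ 0.935000
step 3 [3y] bond c/1=11/400: DF=(1941547/2000000 − 11/400·(0.966500+0.935000))/(1+11/400) = 8939/10000 ≈ 0.893900
step 4 [4y] bond c/1=9/200: DF=(2075947/2000000 − 9/200·(0.966500+0.935000+0.893900))/(1+9/200) = 8729/10000 ≈ 0.872900
step 5 [5y] swap r/1=1760/44923: DF=(1 − 1760/44923·(0.966500+0.935000+0.893900+0.872900))/(1+1760/44923) = 103/125 ≈ 0.824000
step 6 [6y] zero: DF = P = 819/1000 ≈ 0.819000
step 7 [7y] swap r/1=2198/60915: DF=(1 − 2198/60915·(0.966500+0.935000+0.893900+0.872900+0.824000+0.819000))/(1+2198/60915) = 3901/5000 ≈ 0.780200
step 8 [8y] bond c/1=1/20: DF=(111969/100000 − 1/20·(0.966500+0.935000+0.893900+0.872900+0.824000+0.819000+0.780200))/(1+1/20) = 7763/10000 ≈ 0.776300

1 1 1933/2000
2 2 187/200
3 3 8939/10000
4 4 8729/10000
5 5 103/125
6 6 819/1000
7 7 3901/5000
8 8 7763/10000
DF(7y) is solved at step 7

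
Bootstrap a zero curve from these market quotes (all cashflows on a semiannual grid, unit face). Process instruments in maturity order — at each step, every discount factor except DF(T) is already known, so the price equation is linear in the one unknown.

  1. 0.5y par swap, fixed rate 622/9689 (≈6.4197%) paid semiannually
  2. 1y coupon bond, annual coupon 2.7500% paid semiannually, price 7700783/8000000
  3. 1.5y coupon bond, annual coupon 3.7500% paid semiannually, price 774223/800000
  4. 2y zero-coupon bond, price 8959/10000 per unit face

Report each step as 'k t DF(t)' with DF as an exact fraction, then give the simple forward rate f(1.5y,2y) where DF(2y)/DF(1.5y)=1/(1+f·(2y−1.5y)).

1 1/2 9689/10000
2 1 2341/2500
3 3/2 9149/10000
4 2 8959/10000
f(1.5y,2y) = ((9149/10000)/(8959/10000) − 1)/(1/2) = 380/8959 ≈ 4.2415%

step 1 [0.5y] swap r/2=311/9689: DF=(1 − 311/9689·(0))/(1+311/9689) = 9689/10000 ≈ 0.968900
step 2 [1y] bond c/2=11/800: DF=(7700783/8000000 − 11/800·(0.968900))/(1+11/800) = 2341/2500 ≈ 0.936400
step 3 [1.5y] bond c/2=3/160: DF=(774223/800000 − 3/160·(0.968900+0.936400))/(1+3/160) = 9149/10000 ≈ 0.914900
step 4 [2y] zero: DF = P = 8959/10000 ≈ 0.895900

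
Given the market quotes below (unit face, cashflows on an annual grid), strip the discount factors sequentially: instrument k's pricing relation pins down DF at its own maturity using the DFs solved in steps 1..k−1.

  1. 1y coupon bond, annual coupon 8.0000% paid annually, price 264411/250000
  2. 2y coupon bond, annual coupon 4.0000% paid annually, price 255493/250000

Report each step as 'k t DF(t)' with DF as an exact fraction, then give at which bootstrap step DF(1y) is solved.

step 1 [1y] bond c/1=2/25: DF=(264411/250000 − 2/25·(0))/(1+2/25) = 9793/10000 ≈ 0.979300
step 2 [2y] bond c/1=1/25: DF=(255493/250000 − 1/25·(0.979300))/(1+1/25) = 189/200 ≈ 0.945000

1 1 9793/10000
2 2 189/200
DF(1y) is solved at step 1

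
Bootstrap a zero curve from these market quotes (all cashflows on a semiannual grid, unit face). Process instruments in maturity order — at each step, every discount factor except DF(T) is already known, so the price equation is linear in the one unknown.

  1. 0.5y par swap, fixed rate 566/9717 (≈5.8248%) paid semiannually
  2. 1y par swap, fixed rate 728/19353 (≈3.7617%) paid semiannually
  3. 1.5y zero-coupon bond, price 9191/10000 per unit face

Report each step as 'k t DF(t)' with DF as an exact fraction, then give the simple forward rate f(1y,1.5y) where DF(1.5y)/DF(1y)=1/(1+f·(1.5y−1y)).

1 1/2 9717/10000
2 1 2409/2500
3 3/2 9191/10000
f(1y,1.5y) = ((2409/2500)/(9191/10000) − 1)/(1/2) = 890/9191 ≈ 9.6834%

step 1 [0.5y] swap r/2=283/9717: DF=(1 − 283/9717·(0))/(1+283/9717) = 9717/10000 ≈ 0.971700
step 2 [1y] swap r/2=364/19353: DF=(1 − 364/19353·(0.971700))/(1+364/19353) = 2409/2500 ≈ 0.963600
step 3 [1.5y] zero: DF = P = 9191/10000 ≈ 0.919100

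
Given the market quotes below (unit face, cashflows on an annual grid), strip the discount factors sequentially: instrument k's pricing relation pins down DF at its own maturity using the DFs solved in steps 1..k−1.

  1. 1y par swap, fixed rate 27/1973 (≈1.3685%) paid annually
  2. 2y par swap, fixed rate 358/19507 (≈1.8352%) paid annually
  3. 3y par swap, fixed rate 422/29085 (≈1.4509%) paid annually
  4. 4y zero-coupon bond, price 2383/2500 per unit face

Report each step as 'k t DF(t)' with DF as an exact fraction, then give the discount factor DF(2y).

step 1 [1y] swap r/1=27/1973: DF=(1 − 27/1973·(0))/(1+27/1973) = 1973/2000 ≈ 0.986500
step 2 [2y] swap r/1=358/19507: DF=(1 − 358/19507·(0.986500))/(1+358/19507) = 4821/5000 ≈ 0.964200
step 3 [3y] swap r/1=422/29085: DF=(1 − 422/29085·(0.986500+0.964200))/(1+422/29085) = 4789/5000 ≈ 0.957800
step 4 [4y] zero: DF = P = 2383/2500 ≈ 0.953200

1 1 1973/2000
2 2 4821/5000
3 3 4789/5000
4 4 2383/2500
DF(2y) = 4821/5000 ≈ 0.964200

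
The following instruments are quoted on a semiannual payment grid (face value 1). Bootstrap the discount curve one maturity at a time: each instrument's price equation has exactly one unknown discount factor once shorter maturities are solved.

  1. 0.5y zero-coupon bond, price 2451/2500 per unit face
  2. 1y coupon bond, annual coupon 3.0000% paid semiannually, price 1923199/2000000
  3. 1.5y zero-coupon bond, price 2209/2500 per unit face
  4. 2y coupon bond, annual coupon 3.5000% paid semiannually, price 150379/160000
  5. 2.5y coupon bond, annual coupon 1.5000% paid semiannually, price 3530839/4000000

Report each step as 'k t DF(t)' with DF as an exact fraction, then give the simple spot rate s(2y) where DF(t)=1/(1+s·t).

step 1 [0.5y] zero: DF = P = 2451/2500 ≈ 0.980400
step 2 [1y] bond c/2=3/200: DF=(1923199/2000000 − 3/200·(0.980400))/(1+3/200) = 9329/10000 ≈ 0.932900
step 3 [1.5y] zero: DF = P = 2209/2500 ≈ 0.883600
step 4 [2y] bond c/2=7/400: DF=(150379/160000 − 7/400·(0.980400+0.932900+0.883600))/(1+7/400) = 2189/2500 ≈ 0.875600
step 5 [2.5y] bond c/2=3/400: DF=(3530839/4000000 − 3/400·(0.980400+0.932900+0.883600+0.875600))/(1+3/400) = 1061/1250 ≈ 0.848800

1 1/2 2451/2500
2 1 9329/10000
3 3/2 2209/2500
4 2 2189/2500
5 5/2 1061/1250
s(2y) = (1/(2189/2500) − 1)/(2) = 311/4378 ≈ 7.1037%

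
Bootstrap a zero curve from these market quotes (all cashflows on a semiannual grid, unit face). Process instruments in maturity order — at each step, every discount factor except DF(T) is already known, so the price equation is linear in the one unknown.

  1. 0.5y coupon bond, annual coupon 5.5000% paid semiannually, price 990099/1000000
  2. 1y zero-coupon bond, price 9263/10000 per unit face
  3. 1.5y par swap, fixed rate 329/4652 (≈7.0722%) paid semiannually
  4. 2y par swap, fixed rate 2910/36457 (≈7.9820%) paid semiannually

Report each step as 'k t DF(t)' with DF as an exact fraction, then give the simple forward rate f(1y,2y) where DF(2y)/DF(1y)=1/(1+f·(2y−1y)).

1 1/2 2409/2500
2 1 9263/10000
3 3/2 9013/10000
4 2 1709/2000
f(1y,2y) = ((9263/10000)/(1709/2000) − 1)/(1) = 718/8545 ≈ 8.4026%

step 1 [0.5y] bond c/2=11/400: DF=(990099/1000000 − 11/400·(0))/(1+11/400) = 2409/2500 ≈ 0.963600
step 2 [1y] zero: DF = P = 9263/10000 ≈ 0.926300
step 3 [1.5y] swap r/2=329/9304: DF=(1 − 329/9304·(0.963600+0.926300))/(1+329/9304) = 9013/10000 ≈ 0.901300
step 4 [2y] swap r/2=1455/36457: DF=(1 − 1455/36457·(0.963600+0.926300+0.901300))/(1+1455/36457) = 1709/2000 ≈ 0.854500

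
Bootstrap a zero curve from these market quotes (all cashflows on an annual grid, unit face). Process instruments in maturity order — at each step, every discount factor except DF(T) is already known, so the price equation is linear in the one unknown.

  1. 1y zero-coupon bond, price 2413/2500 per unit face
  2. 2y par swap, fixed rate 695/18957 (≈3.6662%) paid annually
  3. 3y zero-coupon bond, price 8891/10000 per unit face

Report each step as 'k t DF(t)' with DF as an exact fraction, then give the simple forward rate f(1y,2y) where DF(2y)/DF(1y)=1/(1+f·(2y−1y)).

step 1 [1y] zero: DF = P = 2413/2500 ≈ 0.965200
step 2 [2y] swap r/1=695/18957: DF=(1 − 695/18957·(0.965200))/(1+695/18957) = 1861/2000 ≈ 0.930500
step 3 [3y] zero: DF = P = 8891/10000 ≈ 0.889100

1 1 2413/2500
2 2 1861/2000
3 3 8891/10000
f(1y,2y) = ((2413/2500)/(1861/2000) − 1)/(1) = 347/9305 ≈ 3.7292%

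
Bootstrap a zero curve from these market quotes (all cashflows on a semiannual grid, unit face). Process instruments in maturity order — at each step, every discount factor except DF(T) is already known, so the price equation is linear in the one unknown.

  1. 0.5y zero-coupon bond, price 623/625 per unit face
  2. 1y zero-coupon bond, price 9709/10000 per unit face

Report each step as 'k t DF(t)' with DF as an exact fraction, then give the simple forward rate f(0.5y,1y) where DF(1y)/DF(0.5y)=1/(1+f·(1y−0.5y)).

step 1 [0.5y] zero: DF = P = 623/625 ≈ 0.996800
step 2 [1y] zero: DF = P = 9709/10000 ≈ 0.970900

1 1/2 623/625
2 1 9709/10000
f(0.5y,1y) = ((623/625)/(9709/10000) − 1)/(1/2) = 74/1387 ≈ 5.3353%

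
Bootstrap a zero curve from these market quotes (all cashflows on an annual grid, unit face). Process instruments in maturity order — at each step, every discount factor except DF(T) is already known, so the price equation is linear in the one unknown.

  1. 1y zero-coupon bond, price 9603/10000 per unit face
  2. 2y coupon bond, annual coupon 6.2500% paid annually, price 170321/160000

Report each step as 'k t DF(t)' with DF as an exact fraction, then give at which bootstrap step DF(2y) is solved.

1 1 9603/10000
2 2 4727/5000
DF(2y) is solved at step 2

step 1 [1y] zero: DF = P = 9603/10000 ≈ 0.960300
step 2 [2y] bond c/1=1/16: DF=(170321/160000 − 1/16·(0.960300))/(1+1/16) = 4727/5000 ≈ 0.945400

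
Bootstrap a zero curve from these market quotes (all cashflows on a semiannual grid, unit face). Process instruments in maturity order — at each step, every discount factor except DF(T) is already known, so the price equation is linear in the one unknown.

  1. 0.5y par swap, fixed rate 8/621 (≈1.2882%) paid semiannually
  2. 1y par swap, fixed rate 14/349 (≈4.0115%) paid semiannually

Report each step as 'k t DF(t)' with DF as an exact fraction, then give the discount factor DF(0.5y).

1 1/2 621/625
2 1 1201/1250
DF(0.5y) = 621/625 ≈ 0.993600

step 1 [0.5y] swap r/2=4/621: DF=(1 − 4/621·(0))/(1+4/621) = 621/625 ≈ 0.993600
step 2 [1y] swap r/2=7/349: DF=(1 − 7/349·(0.993600))/(1+7/349) = 1201/1250 ≈ 0.960800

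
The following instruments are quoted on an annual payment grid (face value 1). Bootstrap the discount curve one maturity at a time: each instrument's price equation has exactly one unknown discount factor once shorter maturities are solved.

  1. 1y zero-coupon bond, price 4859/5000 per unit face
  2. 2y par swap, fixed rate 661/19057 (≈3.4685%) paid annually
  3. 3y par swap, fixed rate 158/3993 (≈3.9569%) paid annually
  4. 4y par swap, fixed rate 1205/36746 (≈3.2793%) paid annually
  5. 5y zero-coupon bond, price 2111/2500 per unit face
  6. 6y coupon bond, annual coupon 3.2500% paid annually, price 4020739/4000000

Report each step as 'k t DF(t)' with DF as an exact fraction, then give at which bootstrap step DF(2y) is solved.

step 1 [1y] zero: DF = P = 4859/5000 ≈ 0.971800
step 2 [2y] swap r/1=661/19057: DF=(1 − 661/19057·(0.971800))/(1+661/19057) = 9339/10000 ≈ 0.933900
step 3 [3y] swap r/1=158/3993: DF=(1 − 158/3993·(0.971800+0.933900))/(1+158/3993) = 4447/5000 ≈ 0.889400
step 4 [4y] swap r/1=1205/36746: DF=(1 − 1205/36746·(0.971800+0.933900+0.889400))/(1+1205/36746) = 1759/2000 ≈ 0.879500
step 5 [5y] zero: DF = P = 2111/2500 ≈ 0.844400
step 6 [6y] bond c/1=13/400: DF=(4020739/4000000 − 13/400·(0.971800+0.933900+0.889400+0.879500+0.844400))/(1+13/400) = 8313/10000 ≈ 0.831300

1 1 4859/5000
2 2 9339/10000
3 3 4447/5000
4 4 1759/2000
5 5 2111/2500
6 6 8313/10000
DF(2y) is solved at step 2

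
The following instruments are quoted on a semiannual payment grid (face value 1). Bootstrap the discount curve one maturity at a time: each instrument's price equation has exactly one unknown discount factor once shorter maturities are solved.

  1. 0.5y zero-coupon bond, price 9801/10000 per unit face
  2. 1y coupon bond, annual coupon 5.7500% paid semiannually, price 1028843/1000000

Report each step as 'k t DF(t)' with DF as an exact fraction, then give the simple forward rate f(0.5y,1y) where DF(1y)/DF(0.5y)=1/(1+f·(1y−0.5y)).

step 1 [0.5y] zero: DF = P = 9801/10000 ≈ 0.980100
step 2 [1y] bond c/2=23/800: DF=(1028843/1000000 − 23/800·(0.980100))/(1+23/800) = 9727/10000 ≈ 0.972700

1 1/2 9801/10000
2 1 9727/10000
f(0.5y,1y) = ((9801/10000)/(9727/10000) − 1)/(1/2) = 148/9727 ≈ 1.5215%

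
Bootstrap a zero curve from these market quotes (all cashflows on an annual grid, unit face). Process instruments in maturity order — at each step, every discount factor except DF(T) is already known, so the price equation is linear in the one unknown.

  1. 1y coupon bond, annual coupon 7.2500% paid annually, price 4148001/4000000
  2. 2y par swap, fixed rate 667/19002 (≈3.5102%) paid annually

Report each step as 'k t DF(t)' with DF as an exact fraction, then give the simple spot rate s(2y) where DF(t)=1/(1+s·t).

step 1 [1y] bond c/1=29/400: DF=(4148001/4000000 − 29/400·(0))/(1+29/400) = 9669/10000 ≈ 0.966900
step 2 [2y] swap r/1=667/19002: DF=(1 − 667/19002·(0.966900))/(1+667/19002) = 9333/10000 ≈ 0.933300

1 1 9669/10000
2 2 9333/10000
s(2y) = (1/(9333/10000) − 1)/(2) = 667/18666 ≈ 3.5733%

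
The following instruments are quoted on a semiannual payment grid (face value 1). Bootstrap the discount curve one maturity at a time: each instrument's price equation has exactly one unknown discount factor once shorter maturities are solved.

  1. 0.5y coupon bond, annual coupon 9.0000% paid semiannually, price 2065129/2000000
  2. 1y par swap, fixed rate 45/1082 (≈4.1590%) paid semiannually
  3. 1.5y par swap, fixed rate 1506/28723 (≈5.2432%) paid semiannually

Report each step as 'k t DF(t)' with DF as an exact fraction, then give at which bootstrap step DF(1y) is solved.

1 1/2 9881/10000
2 1 1919/2000
3 3/2 9247/10000
DF(1y) is solved at step 2

step 1 [0.5y] bond c/2=9/200: DF=(2065129/2000000 − 9/200·(0))/(1+9/200) = 9881/10000 ≈ 0.988100
step 2 [1y] swap r/2=45/2164: DF=(1 − 45/2164·(0.988100))/(1+45/2164) = 1919/2000 ≈ 0.959500
step 3 [1.5y] swap r/2=753/28723: DF=(1 − 753/28723·(0.988100+0.959500))/(1+753/28723) = 9247/10000 ≈ 0.924700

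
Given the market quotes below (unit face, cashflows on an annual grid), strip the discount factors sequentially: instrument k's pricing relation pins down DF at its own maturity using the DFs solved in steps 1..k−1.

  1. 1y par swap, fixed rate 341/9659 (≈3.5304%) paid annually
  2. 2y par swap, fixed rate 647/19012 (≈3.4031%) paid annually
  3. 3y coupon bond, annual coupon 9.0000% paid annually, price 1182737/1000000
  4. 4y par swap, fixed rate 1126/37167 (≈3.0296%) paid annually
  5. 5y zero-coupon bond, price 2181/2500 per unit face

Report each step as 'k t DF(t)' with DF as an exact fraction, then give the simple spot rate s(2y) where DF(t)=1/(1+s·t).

1 1 9659/10000
2 2 9353/10000
3 3 9281/10000
4 4 4437/5000
5 5 2181/2500
s(2y) = (1/(9353/10000) − 1)/(2) = 647/18706 ≈ 3.4588%

step 1 [1y] swap r/1=341/9659: DF=(1 − 341/9659·(0))/(1+341/9659) = 9659/10000 ≈ 0.965900
step 2 [2y] swap r/1=647/19012: DF=(1 − 647/19012·(0.965900))/(1+647/19012) = 9353/10000 ≈ 0.935300
step 3 [3y] bond c/1=9/100: DF=(1182737/1000000 − 9/100·(0.965900+0.935300))/(1+9/100) = 9281/10000 ≈ 0.928100
step 4 [4y] swap r/1=1126/37167: DF=(1 − 1126/37167·(0.965900+0.935300+0.928100))/(1+1126/37167) = 4437/5000 ≈ 0.887400
step 5 [5y] zero: DF = P = 2181/2500 ≈ 0.872400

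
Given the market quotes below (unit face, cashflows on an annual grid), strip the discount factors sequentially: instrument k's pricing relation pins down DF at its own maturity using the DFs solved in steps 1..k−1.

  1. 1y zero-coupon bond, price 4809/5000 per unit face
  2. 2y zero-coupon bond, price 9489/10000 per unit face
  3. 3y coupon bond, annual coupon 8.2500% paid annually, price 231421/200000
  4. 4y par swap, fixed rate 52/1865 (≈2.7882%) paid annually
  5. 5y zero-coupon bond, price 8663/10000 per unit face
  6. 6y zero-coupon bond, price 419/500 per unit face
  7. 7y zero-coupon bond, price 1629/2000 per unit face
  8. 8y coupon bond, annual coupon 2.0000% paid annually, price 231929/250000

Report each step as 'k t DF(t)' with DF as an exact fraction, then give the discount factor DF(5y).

1 1 4809/5000
2 2 9489/10000
3 3 9233/10000
4 4 112/125
5 5 8663/10000
6 6 419/500
7 7 1629/2000
8 8 787/1000
DF(5y) = 8663/10000 ≈ 0.866300

step 1 [1y] zero: DF = P = 4809/5000 ≈ 0.961800
step 2 [2y] zero: DF = P = 9489/10000 ≈ 0.948900
step 3 [3y] bond c/1=33/400: DF=(231421/200000 − 33/400·(0.961800+0.948900))/(1+33/400) = 9233/10000 ≈ 0.923300
step 4 [4y] swap r/1=52/1865: DF=(1 − 52/1865·(0.961800+0.948900+0.923300))/(1+52/1865) = 112/125 ≈ 0.896000
step 5 [5y] zero: DF = P = 8663/10000 ≈ 0.866300
step 6 [6y] zero: DF = P = 419/500 ≈ 0.838000
step 7 [7y] zero: DF = P = 1629/2000 ≈ 0.814500
step 8 [8y] bond c/1=1/50: DF=(231929/250000 − 1/50·(0.961800+0.948900+0.923300+0.896000+0.866300+0.838000+0.814500))/(1+1/50) = 787/1000 ≈ 0.787000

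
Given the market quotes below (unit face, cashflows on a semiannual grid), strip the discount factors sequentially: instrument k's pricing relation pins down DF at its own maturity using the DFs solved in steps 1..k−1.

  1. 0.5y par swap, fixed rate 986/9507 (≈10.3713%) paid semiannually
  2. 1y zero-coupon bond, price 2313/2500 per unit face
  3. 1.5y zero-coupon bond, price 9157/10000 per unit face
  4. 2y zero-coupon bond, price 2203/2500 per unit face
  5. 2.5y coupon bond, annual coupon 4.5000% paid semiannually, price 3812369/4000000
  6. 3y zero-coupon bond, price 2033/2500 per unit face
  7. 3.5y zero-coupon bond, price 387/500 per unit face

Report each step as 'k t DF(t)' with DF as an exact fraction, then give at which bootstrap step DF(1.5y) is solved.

step 1 [0.5y] swap r/2=493/9507: DF=(1 − 493/9507·(0))/(1+493/9507) = 9507/10000 ≈ 0.950700
step 2 [1y] zero: DF = P = 2313/2500 ≈ 0.925200
step 3 [1.5y] zero: DF = P = 9157/10000 ≈ 0.915700
step 4 [2y] zero: DF = P = 2203/2500 ≈ 0.881200
step 5 [2.5y] bond c/2=9/400: DF=(3812369/4000000 − 9/400·(0.950700+0.925200+0.915700+0.881200))/(1+9/400) = 8513/10000 ≈ 0.851300
step 6 [3y] zero: DF = P = 2033/2500 ≈ 0.813200
step 7 [3.5y] zero: DF = P = 387/500 ≈ 0.774000

1 1/2 9507/10000
2 1 2313/2500
3 3/2 9157/10000
4 2 2203/2500
5 5/2 8513/10000
6 3 2033/2500
7 7/2 387/500
DF(1.5y) is solved at step 3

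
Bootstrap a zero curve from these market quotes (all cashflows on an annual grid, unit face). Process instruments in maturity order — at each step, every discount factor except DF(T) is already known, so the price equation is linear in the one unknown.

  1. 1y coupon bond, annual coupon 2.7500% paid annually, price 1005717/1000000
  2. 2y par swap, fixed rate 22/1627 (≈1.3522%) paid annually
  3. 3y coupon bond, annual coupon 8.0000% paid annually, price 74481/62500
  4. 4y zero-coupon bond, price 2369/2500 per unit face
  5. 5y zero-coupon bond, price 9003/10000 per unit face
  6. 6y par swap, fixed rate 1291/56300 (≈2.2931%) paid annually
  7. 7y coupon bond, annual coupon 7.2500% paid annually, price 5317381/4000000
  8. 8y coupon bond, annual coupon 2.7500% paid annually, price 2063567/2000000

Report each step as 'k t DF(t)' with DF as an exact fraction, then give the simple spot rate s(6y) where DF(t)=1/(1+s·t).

1 1 2447/2500
2 2 1217/1250
3 3 2397/2500
4 4 2369/2500
5 5 9003/10000
6 6 8709/10000
7 7 8589/10000
8 8 1661/2000
s(6y) = (1/(8709/10000) − 1)/(6) = 1291/52254 ≈ 2.4706%

step 1 [1y] bond c/1=11/400: DF=(1005717/1000000 − 11/400·(0))/(1+11/400) = 2447/2500 ≈ 0.978800
step 2 [2y] swap r/1=22/1627: DF=(1 − 22/1627·(0.978800))/(1+22/1627) = 1217/1250 ≈ 0.973600
step 3 [3y] bond c/1=2/25: DF=(74481/62500 − 2/25·(0.978800+0.973600))/(1+2/25) = 2397/2500 ≈ 0.958800
step 4 [4y] zero: DF = P = 2369/2500 ≈ 0.947600
step 5 [5y] zero: DF = P = 9003/10000 ≈ 0.900300
step 6 [6y] swap r/1=1291/56300: DF=(1 − 1291/56300·(0.978800+0.973600+0.958800+0.947600+0.900300))/(1+1291/56300) = 8709/10000 ≈ 0.870900
step 7 [7y] bond c/1=29/400: DF=(5317381/4000000 − 29/400·(0.978800+0.973600+0.958800+0.947600+0.900300+0.870900))/(1+29/400) = 8589/10000 ≈ 0.858900
step 8 [8y] bond c/1=11/400: DF=(2063567/2000000 − 11/400·(0.978800+0.973600+0.958800+0.947600+0.900300+0.870900+0.858900))/(1+11/400) = 1661/2000 ≈ 0.830500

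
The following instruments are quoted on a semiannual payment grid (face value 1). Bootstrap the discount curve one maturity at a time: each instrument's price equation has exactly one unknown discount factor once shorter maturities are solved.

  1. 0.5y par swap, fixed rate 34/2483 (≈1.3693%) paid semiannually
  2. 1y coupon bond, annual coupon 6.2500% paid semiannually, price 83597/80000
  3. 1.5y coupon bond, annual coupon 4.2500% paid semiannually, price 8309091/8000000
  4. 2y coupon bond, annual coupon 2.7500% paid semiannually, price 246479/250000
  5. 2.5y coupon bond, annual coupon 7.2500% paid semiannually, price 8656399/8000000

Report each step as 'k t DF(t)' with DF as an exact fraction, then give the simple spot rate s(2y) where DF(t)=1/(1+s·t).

step 1 [0.5y] swap r/2=17/2483: DF=(1 − 17/2483·(0))/(1+17/2483) = 2483/2500 ≈ 0.993200
step 2 [1y] bond c/2=1/32: DF=(83597/80000 − 1/32·(0.993200))/(1+1/32) = 1229/1250 ≈ 0.983200
step 3 [1.5y] bond c/2=17/800: DF=(8309091/8000000 − 17/800·(0.993200+0.983200))/(1+17/800) = 9759/10000 ≈ 0.975900
step 4 [2y] bond c/2=11/800: DF=(246479/250000 − 11/800·(0.993200+0.983200+0.975900))/(1+11/800) = 373/400 ≈ 0.932500
step 5 [2.5y] bond c/2=29/800: DF=(8656399/8000000 − 29/800·(0.993200+0.983200+0.975900+0.932500))/(1+29/800) = 9083/10000 ≈ 0.908300

1 1/2 2483/2500
2 1 1229/1250
3 3/2 9759/10000
4 2 373/400
5 5/2 9083/10000
s(2y) = (1/(373/400) − 1)/(2) = 27/746 ≈ 3.6193%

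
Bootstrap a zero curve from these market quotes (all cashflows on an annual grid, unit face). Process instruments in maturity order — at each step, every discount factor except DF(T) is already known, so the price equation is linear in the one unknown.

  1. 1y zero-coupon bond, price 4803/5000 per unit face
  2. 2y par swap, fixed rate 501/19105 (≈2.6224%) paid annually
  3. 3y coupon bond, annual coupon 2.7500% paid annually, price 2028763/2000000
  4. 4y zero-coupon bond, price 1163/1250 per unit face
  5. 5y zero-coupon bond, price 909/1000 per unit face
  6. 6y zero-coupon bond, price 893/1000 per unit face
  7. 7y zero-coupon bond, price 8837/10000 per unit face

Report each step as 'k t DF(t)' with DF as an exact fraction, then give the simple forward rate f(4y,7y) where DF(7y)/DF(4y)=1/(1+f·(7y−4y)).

step 1 [1y] zero: DF = P = 4803/5000 ≈ 0.960600
step 2 [2y] swap r/1=501/19105: DF=(1 − 501/19105·(0.960600))/(1+501/19105) = 9499/10000 ≈ 0.949900
step 3 [3y] bond c/1=11/400: DF=(2028763/2000000 − 11/400·(0.960600+0.949900))/(1+11/400) = 9361/10000 ≈ 0.936100
step 4 [4y] zero: DF = P = 1163/1250 ≈ 0.930400
step 5 [5y] zero: DF = P = 909/1000 ≈ 0.909000
step 6 [6y] zero: DF = P = 893/1000 ≈ 0.893000
step 7 [7y] zero: DF = P = 8837/10000 ≈ 0.883700

1 1 4803/5000
2 2 9499/10000
3 3 9361/10000
4 4 1163/1250
5 5 909/1000
6 6 893/1000
7 7 8837/10000
f(4y,7y) = ((1163/1250)/(8837/10000) − 1)/(3) = 467/26511 ≈ 1.7615%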